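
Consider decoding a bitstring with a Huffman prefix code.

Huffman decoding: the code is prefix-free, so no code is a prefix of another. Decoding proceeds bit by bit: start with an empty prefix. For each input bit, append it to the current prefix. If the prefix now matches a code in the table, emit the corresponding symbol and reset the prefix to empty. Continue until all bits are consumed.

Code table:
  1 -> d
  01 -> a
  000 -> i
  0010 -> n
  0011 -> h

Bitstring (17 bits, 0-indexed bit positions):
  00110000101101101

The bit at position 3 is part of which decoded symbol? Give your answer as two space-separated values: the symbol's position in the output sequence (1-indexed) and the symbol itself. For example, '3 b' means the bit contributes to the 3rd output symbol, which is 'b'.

Bit 0: prefix='0' (no match yet)
Bit 1: prefix='00' (no match yet)
Bit 2: prefix='001' (no match yet)
Bit 3: prefix='0011' -> emit 'h', reset
Bit 4: prefix='0' (no match yet)
Bit 5: prefix='00' (no match yet)
Bit 6: prefix='000' -> emit 'i', reset
Bit 7: prefix='0' (no match yet)

Answer: 1 h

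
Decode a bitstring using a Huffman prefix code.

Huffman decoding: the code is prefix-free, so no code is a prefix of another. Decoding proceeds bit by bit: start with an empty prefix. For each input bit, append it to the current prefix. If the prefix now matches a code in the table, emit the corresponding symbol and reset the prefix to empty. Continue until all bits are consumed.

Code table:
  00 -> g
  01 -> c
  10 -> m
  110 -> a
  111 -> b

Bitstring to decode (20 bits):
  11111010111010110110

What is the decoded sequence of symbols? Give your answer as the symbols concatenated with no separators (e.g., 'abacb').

Answer: bambccma

Derivation:
Bit 0: prefix='1' (no match yet)
Bit 1: prefix='11' (no match yet)
Bit 2: prefix='111' -> emit 'b', reset
Bit 3: prefix='1' (no match yet)
Bit 4: prefix='11' (no match yet)
Bit 5: prefix='110' -> emit 'a', reset
Bit 6: prefix='1' (no match yet)
Bit 7: prefix='10' -> emit 'm', reset
Bit 8: prefix='1' (no match yet)
Bit 9: prefix='11' (no match yet)
Bit 10: prefix='111' -> emit 'b', reset
Bit 11: prefix='0' (no match yet)
Bit 12: prefix='01' -> emit 'c', reset
Bit 13: prefix='0' (no match yet)
Bit 14: prefix='01' -> emit 'c', reset
Bit 15: prefix='1' (no match yet)
Bit 16: prefix='10' -> emit 'm', reset
Bit 17: prefix='1' (no match yet)
Bit 18: prefix='11' (no match yet)
Bit 19: prefix='110' -> emit 'a', reset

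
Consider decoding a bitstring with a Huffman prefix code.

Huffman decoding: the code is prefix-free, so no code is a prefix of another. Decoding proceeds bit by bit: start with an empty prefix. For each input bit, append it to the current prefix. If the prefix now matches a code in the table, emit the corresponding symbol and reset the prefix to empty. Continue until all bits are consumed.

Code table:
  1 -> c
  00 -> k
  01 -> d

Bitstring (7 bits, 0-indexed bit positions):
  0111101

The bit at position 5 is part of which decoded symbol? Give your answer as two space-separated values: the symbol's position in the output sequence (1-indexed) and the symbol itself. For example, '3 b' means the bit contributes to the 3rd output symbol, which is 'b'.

Answer: 5 d

Derivation:
Bit 0: prefix='0' (no match yet)
Bit 1: prefix='01' -> emit 'd', reset
Bit 2: prefix='1' -> emit 'c', reset
Bit 3: prefix='1' -> emit 'c', reset
Bit 4: prefix='1' -> emit 'c', reset
Bit 5: prefix='0' (no match yet)
Bit 6: prefix='01' -> emit 'd', reset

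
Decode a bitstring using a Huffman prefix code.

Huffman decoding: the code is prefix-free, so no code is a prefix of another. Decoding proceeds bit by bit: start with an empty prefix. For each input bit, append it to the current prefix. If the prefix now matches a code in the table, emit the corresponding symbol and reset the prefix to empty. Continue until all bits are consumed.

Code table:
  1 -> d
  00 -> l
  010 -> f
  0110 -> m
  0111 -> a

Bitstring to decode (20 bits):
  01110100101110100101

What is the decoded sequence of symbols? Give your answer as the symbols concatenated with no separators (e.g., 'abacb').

Answer: affdddffd

Derivation:
Bit 0: prefix='0' (no match yet)
Bit 1: prefix='01' (no match yet)
Bit 2: prefix='011' (no match yet)
Bit 3: prefix='0111' -> emit 'a', reset
Bit 4: prefix='0' (no match yet)
Bit 5: prefix='01' (no match yet)
Bit 6: prefix='010' -> emit 'f', reset
Bit 7: prefix='0' (no match yet)
Bit 8: prefix='01' (no match yet)
Bit 9: prefix='010' -> emit 'f', reset
Bit 10: prefix='1' -> emit 'd', reset
Bit 11: prefix='1' -> emit 'd', reset
Bit 12: prefix='1' -> emit 'd', reset
Bit 13: prefix='0' (no match yet)
Bit 14: prefix='01' (no match yet)
Bit 15: prefix='010' -> emit 'f', reset
Bit 16: prefix='0' (no match yet)
Bit 17: prefix='01' (no match yet)
Bit 18: prefix='010' -> emit 'f', reset
Bit 19: prefix='1' -> emit 'd', reset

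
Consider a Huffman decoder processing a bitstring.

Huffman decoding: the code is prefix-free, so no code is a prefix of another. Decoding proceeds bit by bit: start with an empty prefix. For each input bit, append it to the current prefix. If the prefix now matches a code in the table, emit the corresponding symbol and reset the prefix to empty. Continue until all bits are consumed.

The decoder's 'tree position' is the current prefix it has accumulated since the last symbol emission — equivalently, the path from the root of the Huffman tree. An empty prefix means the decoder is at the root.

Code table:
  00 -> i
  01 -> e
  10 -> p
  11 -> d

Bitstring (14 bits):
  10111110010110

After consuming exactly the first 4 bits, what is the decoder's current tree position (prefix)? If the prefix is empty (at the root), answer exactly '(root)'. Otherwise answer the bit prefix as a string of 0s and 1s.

Bit 0: prefix='1' (no match yet)
Bit 1: prefix='10' -> emit 'p', reset
Bit 2: prefix='1' (no match yet)
Bit 3: prefix='11' -> emit 'd', reset

Answer: (root)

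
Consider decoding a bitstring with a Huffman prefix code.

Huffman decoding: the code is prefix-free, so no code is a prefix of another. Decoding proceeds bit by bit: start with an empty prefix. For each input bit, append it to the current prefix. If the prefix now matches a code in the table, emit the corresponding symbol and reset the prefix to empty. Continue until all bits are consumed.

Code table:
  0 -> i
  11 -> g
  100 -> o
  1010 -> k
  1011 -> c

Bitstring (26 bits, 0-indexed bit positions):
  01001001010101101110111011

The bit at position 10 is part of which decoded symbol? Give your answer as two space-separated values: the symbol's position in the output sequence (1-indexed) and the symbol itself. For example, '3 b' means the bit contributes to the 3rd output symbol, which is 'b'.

Bit 0: prefix='0' -> emit 'i', reset
Bit 1: prefix='1' (no match yet)
Bit 2: prefix='10' (no match yet)
Bit 3: prefix='100' -> emit 'o', reset
Bit 4: prefix='1' (no match yet)
Bit 5: prefix='10' (no match yet)
Bit 6: prefix='100' -> emit 'o', reset
Bit 7: prefix='1' (no match yet)
Bit 8: prefix='10' (no match yet)
Bit 9: prefix='101' (no match yet)
Bit 10: prefix='1010' -> emit 'k', reset
Bit 11: prefix='1' (no match yet)
Bit 12: prefix='10' (no match yet)
Bit 13: prefix='101' (no match yet)
Bit 14: prefix='1011' -> emit 'c', reset

Answer: 4 k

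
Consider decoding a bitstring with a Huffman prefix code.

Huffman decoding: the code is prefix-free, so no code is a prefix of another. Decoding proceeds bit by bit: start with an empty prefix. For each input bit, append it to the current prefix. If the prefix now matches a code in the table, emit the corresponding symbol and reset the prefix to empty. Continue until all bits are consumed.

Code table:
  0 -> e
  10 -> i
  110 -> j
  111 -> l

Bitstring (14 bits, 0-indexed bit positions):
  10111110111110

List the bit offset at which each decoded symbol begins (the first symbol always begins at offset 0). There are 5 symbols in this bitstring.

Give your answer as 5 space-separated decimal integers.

Bit 0: prefix='1' (no match yet)
Bit 1: prefix='10' -> emit 'i', reset
Bit 2: prefix='1' (no match yet)
Bit 3: prefix='11' (no match yet)
Bit 4: prefix='111' -> emit 'l', reset
Bit 5: prefix='1' (no match yet)
Bit 6: prefix='11' (no match yet)
Bit 7: prefix='110' -> emit 'j', reset
Bit 8: prefix='1' (no match yet)
Bit 9: prefix='11' (no match yet)
Bit 10: prefix='111' -> emit 'l', reset
Bit 11: prefix='1' (no match yet)
Bit 12: prefix='11' (no match yet)
Bit 13: prefix='110' -> emit 'j', reset

Answer: 0 2 5 8 11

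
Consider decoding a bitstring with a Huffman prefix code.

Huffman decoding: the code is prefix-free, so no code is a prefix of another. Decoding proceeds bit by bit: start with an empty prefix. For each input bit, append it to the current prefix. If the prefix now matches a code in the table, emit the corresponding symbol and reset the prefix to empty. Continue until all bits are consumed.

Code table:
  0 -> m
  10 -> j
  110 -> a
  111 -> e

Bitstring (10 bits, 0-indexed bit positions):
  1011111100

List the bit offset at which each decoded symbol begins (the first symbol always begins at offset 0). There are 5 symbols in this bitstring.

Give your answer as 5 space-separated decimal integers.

Answer: 0 2 5 8 9

Derivation:
Bit 0: prefix='1' (no match yet)
Bit 1: prefix='10' -> emit 'j', reset
Bit 2: prefix='1' (no match yet)
Bit 3: prefix='11' (no match yet)
Bit 4: prefix='111' -> emit 'e', reset
Bit 5: prefix='1' (no match yet)
Bit 6: prefix='11' (no match yet)
Bit 7: prefix='111' -> emit 'e', reset
Bit 8: prefix='0' -> emit 'm', reset
Bit 9: prefix='0' -> emit 'm', reset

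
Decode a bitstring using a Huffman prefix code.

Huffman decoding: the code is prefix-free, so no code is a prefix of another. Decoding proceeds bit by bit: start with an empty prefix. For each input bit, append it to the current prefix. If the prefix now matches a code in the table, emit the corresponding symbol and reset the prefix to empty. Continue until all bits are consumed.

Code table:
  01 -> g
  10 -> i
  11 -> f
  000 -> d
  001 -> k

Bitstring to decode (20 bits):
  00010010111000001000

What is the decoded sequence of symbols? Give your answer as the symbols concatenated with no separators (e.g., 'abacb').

Bit 0: prefix='0' (no match yet)
Bit 1: prefix='00' (no match yet)
Bit 2: prefix='000' -> emit 'd', reset
Bit 3: prefix='1' (no match yet)
Bit 4: prefix='10' -> emit 'i', reset
Bit 5: prefix='0' (no match yet)
Bit 6: prefix='01' -> emit 'g', reset
Bit 7: prefix='0' (no match yet)
Bit 8: prefix='01' -> emit 'g', reset
Bit 9: prefix='1' (no match yet)
Bit 10: prefix='11' -> emit 'f', reset
Bit 11: prefix='0' (no match yet)
Bit 12: prefix='00' (no match yet)
Bit 13: prefix='000' -> emit 'd', reset
Bit 14: prefix='0' (no match yet)
Bit 15: prefix='00' (no match yet)
Bit 16: prefix='001' -> emit 'k', reset
Bit 17: prefix='0' (no match yet)
Bit 18: prefix='00' (no match yet)
Bit 19: prefix='000' -> emit 'd', reset

Answer: diggfdkd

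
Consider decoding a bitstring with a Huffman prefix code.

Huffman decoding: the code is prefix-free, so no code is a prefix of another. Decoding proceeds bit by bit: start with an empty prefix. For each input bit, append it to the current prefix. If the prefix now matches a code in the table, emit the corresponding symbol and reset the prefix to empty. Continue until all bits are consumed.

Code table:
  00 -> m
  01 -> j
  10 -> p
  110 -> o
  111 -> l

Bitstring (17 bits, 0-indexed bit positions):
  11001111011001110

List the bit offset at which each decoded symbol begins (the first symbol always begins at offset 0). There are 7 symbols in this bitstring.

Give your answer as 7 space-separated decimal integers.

Answer: 0 3 5 8 10 12 14

Derivation:
Bit 0: prefix='1' (no match yet)
Bit 1: prefix='11' (no match yet)
Bit 2: prefix='110' -> emit 'o', reset
Bit 3: prefix='0' (no match yet)
Bit 4: prefix='01' -> emit 'j', reset
Bit 5: prefix='1' (no match yet)
Bit 6: prefix='11' (no match yet)
Bit 7: prefix='111' -> emit 'l', reset
Bit 8: prefix='0' (no match yet)
Bit 9: prefix='01' -> emit 'j', reset
Bit 10: prefix='1' (no match yet)
Bit 11: prefix='10' -> emit 'p', reset
Bit 12: prefix='0' (no match yet)
Bit 13: prefix='01' -> emit 'j', reset
Bit 14: prefix='1' (no match yet)
Bit 15: prefix='11' (no match yet)
Bit 16: prefix='110' -> emit 'o', reset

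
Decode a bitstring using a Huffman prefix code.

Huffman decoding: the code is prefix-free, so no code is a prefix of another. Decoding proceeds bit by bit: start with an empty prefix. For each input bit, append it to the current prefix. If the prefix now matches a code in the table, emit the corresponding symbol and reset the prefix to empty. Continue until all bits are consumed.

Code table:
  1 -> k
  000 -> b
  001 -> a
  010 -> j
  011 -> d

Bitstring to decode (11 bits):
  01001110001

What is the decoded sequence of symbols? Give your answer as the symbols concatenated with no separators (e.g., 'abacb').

Answer: jdkbk

Derivation:
Bit 0: prefix='0' (no match yet)
Bit 1: prefix='01' (no match yet)
Bit 2: prefix='010' -> emit 'j', reset
Bit 3: prefix='0' (no match yet)
Bit 4: prefix='01' (no match yet)
Bit 5: prefix='011' -> emit 'd', reset
Bit 6: prefix='1' -> emit 'k', reset
Bit 7: prefix='0' (no match yet)
Bit 8: prefix='00' (no match yet)
Bit 9: prefix='000' -> emit 'b', reset
Bit 10: prefix='1' -> emit 'k', reset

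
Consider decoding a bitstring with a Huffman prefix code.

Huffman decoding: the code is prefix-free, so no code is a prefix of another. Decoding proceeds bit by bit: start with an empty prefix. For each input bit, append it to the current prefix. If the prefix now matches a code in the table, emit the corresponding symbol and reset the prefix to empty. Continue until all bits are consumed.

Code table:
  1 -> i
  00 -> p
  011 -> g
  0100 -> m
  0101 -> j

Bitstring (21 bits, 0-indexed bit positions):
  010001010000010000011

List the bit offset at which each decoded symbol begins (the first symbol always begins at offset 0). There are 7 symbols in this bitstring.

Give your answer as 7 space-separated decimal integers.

Answer: 0 4 8 10 12 16 18

Derivation:
Bit 0: prefix='0' (no match yet)
Bit 1: prefix='01' (no match yet)
Bit 2: prefix='010' (no match yet)
Bit 3: prefix='0100' -> emit 'm', reset
Bit 4: prefix='0' (no match yet)
Bit 5: prefix='01' (no match yet)
Bit 6: prefix='010' (no match yet)
Bit 7: prefix='0101' -> emit 'j', reset
Bit 8: prefix='0' (no match yet)
Bit 9: prefix='00' -> emit 'p', reset
Bit 10: prefix='0' (no match yet)
Bit 11: prefix='00' -> emit 'p', reset
Bit 12: prefix='0' (no match yet)
Bit 13: prefix='01' (no match yet)
Bit 14: prefix='010' (no match yet)
Bit 15: prefix='0100' -> emit 'm', reset
Bit 16: prefix='0' (no match yet)
Bit 17: prefix='00' -> emit 'p', reset
Bit 18: prefix='0' (no match yet)
Bit 19: prefix='01' (no match yet)
Bit 20: prefix='011' -> emit 'g', reset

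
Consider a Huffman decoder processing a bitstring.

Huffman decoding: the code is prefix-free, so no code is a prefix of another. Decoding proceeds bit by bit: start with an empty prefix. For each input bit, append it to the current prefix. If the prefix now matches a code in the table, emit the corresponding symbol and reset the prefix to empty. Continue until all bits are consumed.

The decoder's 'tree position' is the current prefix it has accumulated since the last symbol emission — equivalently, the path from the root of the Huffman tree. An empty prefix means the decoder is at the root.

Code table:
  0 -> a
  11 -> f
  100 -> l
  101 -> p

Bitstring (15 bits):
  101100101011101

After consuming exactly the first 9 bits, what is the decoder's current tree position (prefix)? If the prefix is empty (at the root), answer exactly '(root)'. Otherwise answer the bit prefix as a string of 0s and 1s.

Answer: (root)

Derivation:
Bit 0: prefix='1' (no match yet)
Bit 1: prefix='10' (no match yet)
Bit 2: prefix='101' -> emit 'p', reset
Bit 3: prefix='1' (no match yet)
Bit 4: prefix='10' (no match yet)
Bit 5: prefix='100' -> emit 'l', reset
Bit 6: prefix='1' (no match yet)
Bit 7: prefix='10' (no match yet)
Bit 8: prefix='101' -> emit 'p', reset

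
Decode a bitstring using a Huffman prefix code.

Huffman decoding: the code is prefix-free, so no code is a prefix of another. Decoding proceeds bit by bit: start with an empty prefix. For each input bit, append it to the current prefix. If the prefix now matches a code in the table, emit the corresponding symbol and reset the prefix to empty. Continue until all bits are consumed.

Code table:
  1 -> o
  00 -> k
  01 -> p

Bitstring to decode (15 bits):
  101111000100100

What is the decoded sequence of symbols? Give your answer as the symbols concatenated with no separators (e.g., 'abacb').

Answer: opoookpkok

Derivation:
Bit 0: prefix='1' -> emit 'o', reset
Bit 1: prefix='0' (no match yet)
Bit 2: prefix='01' -> emit 'p', reset
Bit 3: prefix='1' -> emit 'o', reset
Bit 4: prefix='1' -> emit 'o', reset
Bit 5: prefix='1' -> emit 'o', reset
Bit 6: prefix='0' (no match yet)
Bit 7: prefix='00' -> emit 'k', reset
Bit 8: prefix='0' (no match yet)
Bit 9: prefix='01' -> emit 'p', reset
Bit 10: prefix='0' (no match yet)
Bit 11: prefix='00' -> emit 'k', reset
Bit 12: prefix='1' -> emit 'o', reset
Bit 13: prefix='0' (no match yet)
Bit 14: prefix='00' -> emit 'k', reset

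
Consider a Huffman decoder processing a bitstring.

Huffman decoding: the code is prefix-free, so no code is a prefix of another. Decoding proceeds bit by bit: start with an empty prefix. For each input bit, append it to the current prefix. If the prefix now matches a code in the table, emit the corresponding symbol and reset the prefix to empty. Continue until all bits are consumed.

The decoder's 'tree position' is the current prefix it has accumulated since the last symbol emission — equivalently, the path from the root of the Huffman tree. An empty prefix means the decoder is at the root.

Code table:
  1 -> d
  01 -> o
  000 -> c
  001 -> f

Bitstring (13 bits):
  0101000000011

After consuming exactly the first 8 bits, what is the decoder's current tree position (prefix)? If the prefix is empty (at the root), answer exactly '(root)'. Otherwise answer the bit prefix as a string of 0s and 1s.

Answer: 0

Derivation:
Bit 0: prefix='0' (no match yet)
Bit 1: prefix='01' -> emit 'o', reset
Bit 2: prefix='0' (no match yet)
Bit 3: prefix='01' -> emit 'o', reset
Bit 4: prefix='0' (no match yet)
Bit 5: prefix='00' (no match yet)
Bit 6: prefix='000' -> emit 'c', reset
Bit 7: prefix='0' (no match yet)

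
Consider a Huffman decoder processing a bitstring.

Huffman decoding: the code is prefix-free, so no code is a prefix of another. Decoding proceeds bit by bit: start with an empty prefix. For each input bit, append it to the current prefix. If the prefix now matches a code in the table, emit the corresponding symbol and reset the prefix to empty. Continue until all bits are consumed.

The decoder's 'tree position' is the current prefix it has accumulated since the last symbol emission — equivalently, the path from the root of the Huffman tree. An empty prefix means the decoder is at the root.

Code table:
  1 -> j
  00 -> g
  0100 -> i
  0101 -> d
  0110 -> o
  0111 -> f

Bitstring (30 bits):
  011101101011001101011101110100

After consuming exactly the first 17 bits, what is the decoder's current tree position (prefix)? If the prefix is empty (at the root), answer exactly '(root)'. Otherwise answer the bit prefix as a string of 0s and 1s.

Answer: (root)

Derivation:
Bit 0: prefix='0' (no match yet)
Bit 1: prefix='01' (no match yet)
Bit 2: prefix='011' (no match yet)
Bit 3: prefix='0111' -> emit 'f', reset
Bit 4: prefix='0' (no match yet)
Bit 5: prefix='01' (no match yet)
Bit 6: prefix='011' (no match yet)
Bit 7: prefix='0110' -> emit 'o', reset
Bit 8: prefix='1' -> emit 'j', reset
Bit 9: prefix='0' (no match yet)
Bit 10: prefix='01' (no match yet)
Bit 11: prefix='011' (no match yet)
Bit 12: prefix='0110' -> emit 'o', reset
Bit 13: prefix='0' (no match yet)
Bit 14: prefix='01' (no match yet)
Bit 15: prefix='011' (no match yet)
Bit 16: prefix='0110' -> emit 'o', reset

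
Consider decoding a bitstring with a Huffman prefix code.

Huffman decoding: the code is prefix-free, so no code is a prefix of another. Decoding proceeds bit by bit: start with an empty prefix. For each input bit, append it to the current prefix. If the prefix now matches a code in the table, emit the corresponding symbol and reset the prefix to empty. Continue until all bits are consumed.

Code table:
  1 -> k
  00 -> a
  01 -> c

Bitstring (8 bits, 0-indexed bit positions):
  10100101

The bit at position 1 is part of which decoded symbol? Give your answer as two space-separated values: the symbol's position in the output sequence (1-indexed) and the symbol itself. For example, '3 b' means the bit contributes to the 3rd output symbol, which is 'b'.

Bit 0: prefix='1' -> emit 'k', reset
Bit 1: prefix='0' (no match yet)
Bit 2: prefix='01' -> emit 'c', reset
Bit 3: prefix='0' (no match yet)
Bit 4: prefix='00' -> emit 'a', reset
Bit 5: prefix='1' -> emit 'k', reset

Answer: 2 c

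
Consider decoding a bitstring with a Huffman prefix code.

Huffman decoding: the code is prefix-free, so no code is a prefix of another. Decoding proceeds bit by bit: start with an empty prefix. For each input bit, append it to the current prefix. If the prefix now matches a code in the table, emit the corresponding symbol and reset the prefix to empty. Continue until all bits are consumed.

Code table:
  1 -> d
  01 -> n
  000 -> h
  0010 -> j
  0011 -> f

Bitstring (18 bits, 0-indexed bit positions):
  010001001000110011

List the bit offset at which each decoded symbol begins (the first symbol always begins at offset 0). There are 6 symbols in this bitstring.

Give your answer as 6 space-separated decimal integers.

Answer: 0 2 5 6 10 14

Derivation:
Bit 0: prefix='0' (no match yet)
Bit 1: prefix='01' -> emit 'n', reset
Bit 2: prefix='0' (no match yet)
Bit 3: prefix='00' (no match yet)
Bit 4: prefix='000' -> emit 'h', reset
Bit 5: prefix='1' -> emit 'd', reset
Bit 6: prefix='0' (no match yet)
Bit 7: prefix='00' (no match yet)
Bit 8: prefix='001' (no match yet)
Bit 9: prefix='0010' -> emit 'j', reset
Bit 10: prefix='0' (no match yet)
Bit 11: prefix='00' (no match yet)
Bit 12: prefix='001' (no match yet)
Bit 13: prefix='0011' -> emit 'f', reset
Bit 14: prefix='0' (no match yet)
Bit 15: prefix='00' (no match yet)
Bit 16: prefix='001' (no match yet)
Bit 17: prefix='0011' -> emit 'f', reset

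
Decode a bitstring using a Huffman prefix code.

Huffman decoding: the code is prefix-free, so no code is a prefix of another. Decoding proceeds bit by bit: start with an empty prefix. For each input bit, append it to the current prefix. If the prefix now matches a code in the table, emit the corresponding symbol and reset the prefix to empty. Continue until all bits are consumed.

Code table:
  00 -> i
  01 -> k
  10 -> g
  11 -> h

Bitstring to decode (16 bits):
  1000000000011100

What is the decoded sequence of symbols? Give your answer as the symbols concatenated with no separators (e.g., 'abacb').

Answer: giiiikhi

Derivation:
Bit 0: prefix='1' (no match yet)
Bit 1: prefix='10' -> emit 'g', reset
Bit 2: prefix='0' (no match yet)
Bit 3: prefix='00' -> emit 'i', reset
Bit 4: prefix='0' (no match yet)
Bit 5: prefix='00' -> emit 'i', reset
Bit 6: prefix='0' (no match yet)
Bit 7: prefix='00' -> emit 'i', reset
Bit 8: prefix='0' (no match yet)
Bit 9: prefix='00' -> emit 'i', reset
Bit 10: prefix='0' (no match yet)
Bit 11: prefix='01' -> emit 'k', reset
Bit 12: prefix='1' (no match yet)
Bit 13: prefix='11' -> emit 'h', reset
Bit 14: prefix='0' (no match yet)
Bit 15: prefix='00' -> emit 'i', reset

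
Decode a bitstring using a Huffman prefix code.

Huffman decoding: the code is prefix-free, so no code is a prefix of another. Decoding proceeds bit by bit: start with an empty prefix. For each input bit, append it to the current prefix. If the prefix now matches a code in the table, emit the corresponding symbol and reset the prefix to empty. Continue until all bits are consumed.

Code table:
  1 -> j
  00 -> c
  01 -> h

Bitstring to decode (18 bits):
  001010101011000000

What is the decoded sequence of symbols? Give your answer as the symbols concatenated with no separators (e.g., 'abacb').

Bit 0: prefix='0' (no match yet)
Bit 1: prefix='00' -> emit 'c', reset
Bit 2: prefix='1' -> emit 'j', reset
Bit 3: prefix='0' (no match yet)
Bit 4: prefix='01' -> emit 'h', reset
Bit 5: prefix='0' (no match yet)
Bit 6: prefix='01' -> emit 'h', reset
Bit 7: prefix='0' (no match yet)
Bit 8: prefix='01' -> emit 'h', reset
Bit 9: prefix='0' (no match yet)
Bit 10: prefix='01' -> emit 'h', reset
Bit 11: prefix='1' -> emit 'j', reset
Bit 12: prefix='0' (no match yet)
Bit 13: prefix='00' -> emit 'c', reset
Bit 14: prefix='0' (no match yet)
Bit 15: prefix='00' -> emit 'c', reset
Bit 16: prefix='0' (no match yet)
Bit 17: prefix='00' -> emit 'c', reset

Answer: cjhhhhjccc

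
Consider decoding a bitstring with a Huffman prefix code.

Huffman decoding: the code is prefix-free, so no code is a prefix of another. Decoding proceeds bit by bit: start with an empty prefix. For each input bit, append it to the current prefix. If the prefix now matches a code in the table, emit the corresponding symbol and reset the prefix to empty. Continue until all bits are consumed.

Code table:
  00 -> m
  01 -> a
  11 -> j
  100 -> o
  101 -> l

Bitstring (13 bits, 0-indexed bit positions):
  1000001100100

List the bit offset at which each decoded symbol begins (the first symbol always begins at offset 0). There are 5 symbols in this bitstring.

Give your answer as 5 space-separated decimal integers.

Answer: 0 3 5 7 10

Derivation:
Bit 0: prefix='1' (no match yet)
Bit 1: prefix='10' (no match yet)
Bit 2: prefix='100' -> emit 'o', reset
Bit 3: prefix='0' (no match yet)
Bit 4: prefix='00' -> emit 'm', reset
Bit 5: prefix='0' (no match yet)
Bit 6: prefix='01' -> emit 'a', reset
Bit 7: prefix='1' (no match yet)
Bit 8: prefix='10' (no match yet)
Bit 9: prefix='100' -> emit 'o', reset
Bit 10: prefix='1' (no match yet)
Bit 11: prefix='10' (no match yet)
Bit 12: prefix='100' -> emit 'o', reset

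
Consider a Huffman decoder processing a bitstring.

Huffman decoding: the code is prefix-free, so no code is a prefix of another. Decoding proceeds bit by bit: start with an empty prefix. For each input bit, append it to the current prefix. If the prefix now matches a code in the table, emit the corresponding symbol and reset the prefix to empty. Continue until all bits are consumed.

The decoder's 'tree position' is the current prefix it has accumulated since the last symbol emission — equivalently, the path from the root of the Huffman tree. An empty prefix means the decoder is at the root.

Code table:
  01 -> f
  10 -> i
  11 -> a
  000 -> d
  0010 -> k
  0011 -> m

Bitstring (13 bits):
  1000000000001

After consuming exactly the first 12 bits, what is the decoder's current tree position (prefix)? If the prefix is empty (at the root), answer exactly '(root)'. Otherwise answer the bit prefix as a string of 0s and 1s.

Bit 0: prefix='1' (no match yet)
Bit 1: prefix='10' -> emit 'i', reset
Bit 2: prefix='0' (no match yet)
Bit 3: prefix='00' (no match yet)
Bit 4: prefix='000' -> emit 'd', reset
Bit 5: prefix='0' (no match yet)
Bit 6: prefix='00' (no match yet)
Bit 7: prefix='000' -> emit 'd', reset
Bit 8: prefix='0' (no match yet)
Bit 9: prefix='00' (no match yet)
Bit 10: prefix='000' -> emit 'd', reset
Bit 11: prefix='0' (no match yet)

Answer: 0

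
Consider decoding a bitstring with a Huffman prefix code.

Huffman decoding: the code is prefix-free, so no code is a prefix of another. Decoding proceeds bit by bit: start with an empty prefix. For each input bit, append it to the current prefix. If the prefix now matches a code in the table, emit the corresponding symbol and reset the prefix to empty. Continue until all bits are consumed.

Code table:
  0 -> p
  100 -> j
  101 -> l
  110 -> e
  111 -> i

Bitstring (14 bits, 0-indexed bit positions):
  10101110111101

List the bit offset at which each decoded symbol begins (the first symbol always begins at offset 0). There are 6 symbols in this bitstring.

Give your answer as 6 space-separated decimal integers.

Bit 0: prefix='1' (no match yet)
Bit 1: prefix='10' (no match yet)
Bit 2: prefix='101' -> emit 'l', reset
Bit 3: prefix='0' -> emit 'p', reset
Bit 4: prefix='1' (no match yet)
Bit 5: prefix='11' (no match yet)
Bit 6: prefix='111' -> emit 'i', reset
Bit 7: prefix='0' -> emit 'p', reset
Bit 8: prefix='1' (no match yet)
Bit 9: prefix='11' (no match yet)
Bit 10: prefix='111' -> emit 'i', reset
Bit 11: prefix='1' (no match yet)
Bit 12: prefix='10' (no match yet)
Bit 13: prefix='101' -> emit 'l', reset

Answer: 0 3 4 7 8 11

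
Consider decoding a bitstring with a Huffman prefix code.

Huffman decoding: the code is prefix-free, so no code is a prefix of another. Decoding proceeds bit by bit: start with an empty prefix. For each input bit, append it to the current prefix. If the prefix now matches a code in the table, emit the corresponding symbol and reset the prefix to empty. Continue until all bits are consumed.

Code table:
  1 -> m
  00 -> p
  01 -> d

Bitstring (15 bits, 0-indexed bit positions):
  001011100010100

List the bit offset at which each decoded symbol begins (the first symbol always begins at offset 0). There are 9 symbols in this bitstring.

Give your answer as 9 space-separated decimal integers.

Answer: 0 2 3 5 6 7 9 11 13

Derivation:
Bit 0: prefix='0' (no match yet)
Bit 1: prefix='00' -> emit 'p', reset
Bit 2: prefix='1' -> emit 'm', reset
Bit 3: prefix='0' (no match yet)
Bit 4: prefix='01' -> emit 'd', reset
Bit 5: prefix='1' -> emit 'm', reset
Bit 6: prefix='1' -> emit 'm', reset
Bit 7: prefix='0' (no match yet)
Bit 8: prefix='00' -> emit 'p', reset
Bit 9: prefix='0' (no match yet)
Bit 10: prefix='01' -> emit 'd', reset
Bit 11: prefix='0' (no match yet)
Bit 12: prefix='01' -> emit 'd', reset
Bit 13: prefix='0' (no match yet)
Bit 14: prefix='00' -> emit 'p', reset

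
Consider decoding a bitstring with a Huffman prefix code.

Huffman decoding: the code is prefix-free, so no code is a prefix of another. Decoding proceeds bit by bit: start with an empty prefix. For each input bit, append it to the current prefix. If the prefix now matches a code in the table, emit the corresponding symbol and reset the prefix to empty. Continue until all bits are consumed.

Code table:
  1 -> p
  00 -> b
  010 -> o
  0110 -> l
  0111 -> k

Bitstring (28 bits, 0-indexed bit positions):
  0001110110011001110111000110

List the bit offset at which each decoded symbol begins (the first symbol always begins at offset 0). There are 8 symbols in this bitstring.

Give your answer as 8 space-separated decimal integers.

Bit 0: prefix='0' (no match yet)
Bit 1: prefix='00' -> emit 'b', reset
Bit 2: prefix='0' (no match yet)
Bit 3: prefix='01' (no match yet)
Bit 4: prefix='011' (no match yet)
Bit 5: prefix='0111' -> emit 'k', reset
Bit 6: prefix='0' (no match yet)
Bit 7: prefix='01' (no match yet)
Bit 8: prefix='011' (no match yet)
Bit 9: prefix='0110' -> emit 'l', reset
Bit 10: prefix='0' (no match yet)
Bit 11: prefix='01' (no match yet)
Bit 12: prefix='011' (no match yet)
Bit 13: prefix='0110' -> emit 'l', reset
Bit 14: prefix='0' (no match yet)
Bit 15: prefix='01' (no match yet)
Bit 16: prefix='011' (no match yet)
Bit 17: prefix='0111' -> emit 'k', reset
Bit 18: prefix='0' (no match yet)
Bit 19: prefix='01' (no match yet)
Bit 20: prefix='011' (no match yet)
Bit 21: prefix='0111' -> emit 'k', reset
Bit 22: prefix='0' (no match yet)
Bit 23: prefix='00' -> emit 'b', reset
Bit 24: prefix='0' (no match yet)
Bit 25: prefix='01' (no match yet)
Bit 26: prefix='011' (no match yet)
Bit 27: prefix='0110' -> emit 'l', reset

Answer: 0 2 6 10 14 18 22 24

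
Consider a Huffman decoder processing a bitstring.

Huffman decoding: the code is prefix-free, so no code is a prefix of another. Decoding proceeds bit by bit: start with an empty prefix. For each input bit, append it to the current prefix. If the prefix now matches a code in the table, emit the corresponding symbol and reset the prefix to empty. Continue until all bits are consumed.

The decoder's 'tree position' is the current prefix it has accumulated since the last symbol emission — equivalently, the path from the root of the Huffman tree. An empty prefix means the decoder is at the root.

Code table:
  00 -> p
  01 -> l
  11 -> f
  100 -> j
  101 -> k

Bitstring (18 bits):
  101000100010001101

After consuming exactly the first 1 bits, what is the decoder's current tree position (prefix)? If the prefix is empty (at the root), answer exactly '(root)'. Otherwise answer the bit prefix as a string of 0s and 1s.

Bit 0: prefix='1' (no match yet)

Answer: 1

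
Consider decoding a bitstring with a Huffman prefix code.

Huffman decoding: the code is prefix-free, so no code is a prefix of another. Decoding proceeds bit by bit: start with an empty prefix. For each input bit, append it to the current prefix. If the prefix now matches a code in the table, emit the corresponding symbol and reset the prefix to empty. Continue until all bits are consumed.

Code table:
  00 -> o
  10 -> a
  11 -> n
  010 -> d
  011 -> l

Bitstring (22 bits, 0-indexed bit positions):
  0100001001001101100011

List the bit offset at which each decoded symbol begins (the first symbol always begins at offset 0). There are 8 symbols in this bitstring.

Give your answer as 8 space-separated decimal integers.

Bit 0: prefix='0' (no match yet)
Bit 1: prefix='01' (no match yet)
Bit 2: prefix='010' -> emit 'd', reset
Bit 3: prefix='0' (no match yet)
Bit 4: prefix='00' -> emit 'o', reset
Bit 5: prefix='0' (no match yet)
Bit 6: prefix='01' (no match yet)
Bit 7: prefix='010' -> emit 'd', reset
Bit 8: prefix='0' (no match yet)
Bit 9: prefix='01' (no match yet)
Bit 10: prefix='010' -> emit 'd', reset
Bit 11: prefix='0' (no match yet)
Bit 12: prefix='01' (no match yet)
Bit 13: prefix='011' -> emit 'l', reset
Bit 14: prefix='0' (no match yet)
Bit 15: prefix='01' (no match yet)
Bit 16: prefix='011' -> emit 'l', reset
Bit 17: prefix='0' (no match yet)
Bit 18: prefix='00' -> emit 'o', reset
Bit 19: prefix='0' (no match yet)
Bit 20: prefix='01' (no match yet)
Bit 21: prefix='011' -> emit 'l', reset

Answer: 0 3 5 8 11 14 17 19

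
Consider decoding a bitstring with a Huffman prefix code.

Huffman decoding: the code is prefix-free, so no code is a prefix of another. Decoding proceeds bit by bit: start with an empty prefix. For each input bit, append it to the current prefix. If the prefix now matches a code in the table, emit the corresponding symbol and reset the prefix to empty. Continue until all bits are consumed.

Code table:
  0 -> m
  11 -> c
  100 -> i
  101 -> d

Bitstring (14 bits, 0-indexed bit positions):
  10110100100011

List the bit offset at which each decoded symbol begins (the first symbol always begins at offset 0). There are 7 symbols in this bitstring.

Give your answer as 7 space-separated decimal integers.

Bit 0: prefix='1' (no match yet)
Bit 1: prefix='10' (no match yet)
Bit 2: prefix='101' -> emit 'd', reset
Bit 3: prefix='1' (no match yet)
Bit 4: prefix='10' (no match yet)
Bit 5: prefix='101' -> emit 'd', reset
Bit 6: prefix='0' -> emit 'm', reset
Bit 7: prefix='0' -> emit 'm', reset
Bit 8: prefix='1' (no match yet)
Bit 9: prefix='10' (no match yet)
Bit 10: prefix='100' -> emit 'i', reset
Bit 11: prefix='0' -> emit 'm', reset
Bit 12: prefix='1' (no match yet)
Bit 13: prefix='11' -> emit 'c', reset

Answer: 0 3 6 7 8 11 12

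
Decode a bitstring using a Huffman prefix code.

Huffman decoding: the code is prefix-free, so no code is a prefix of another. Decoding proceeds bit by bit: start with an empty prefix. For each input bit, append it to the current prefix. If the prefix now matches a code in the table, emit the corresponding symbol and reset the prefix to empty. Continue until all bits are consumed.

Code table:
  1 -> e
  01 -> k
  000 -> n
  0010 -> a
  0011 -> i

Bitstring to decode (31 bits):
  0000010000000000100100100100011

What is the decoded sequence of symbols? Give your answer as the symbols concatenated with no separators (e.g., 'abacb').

Answer: nannneakai

Derivation:
Bit 0: prefix='0' (no match yet)
Bit 1: prefix='00' (no match yet)
Bit 2: prefix='000' -> emit 'n', reset
Bit 3: prefix='0' (no match yet)
Bit 4: prefix='00' (no match yet)
Bit 5: prefix='001' (no match yet)
Bit 6: prefix='0010' -> emit 'a', reset
Bit 7: prefix='0' (no match yet)
Bit 8: prefix='00' (no match yet)
Bit 9: prefix='000' -> emit 'n', reset
Bit 10: prefix='0' (no match yet)
Bit 11: prefix='00' (no match yet)
Bit 12: prefix='000' -> emit 'n', reset
Bit 13: prefix='0' (no match yet)
Bit 14: prefix='00' (no match yet)
Bit 15: prefix='000' -> emit 'n', reset
Bit 16: prefix='1' -> emit 'e', reset
Bit 17: prefix='0' (no match yet)
Bit 18: prefix='00' (no match yet)
Bit 19: prefix='001' (no match yet)
Bit 20: prefix='0010' -> emit 'a', reset
Bit 21: prefix='0' (no match yet)
Bit 22: prefix='01' -> emit 'k', reset
Bit 23: prefix='0' (no match yet)
Bit 24: prefix='00' (no match yet)
Bit 25: prefix='001' (no match yet)
Bit 26: prefix='0010' -> emit 'a', reset
Bit 27: prefix='0' (no match yet)
Bit 28: prefix='00' (no match yet)
Bit 29: prefix='001' (no match yet)
Bit 30: prefix='0011' -> emit 'i', reset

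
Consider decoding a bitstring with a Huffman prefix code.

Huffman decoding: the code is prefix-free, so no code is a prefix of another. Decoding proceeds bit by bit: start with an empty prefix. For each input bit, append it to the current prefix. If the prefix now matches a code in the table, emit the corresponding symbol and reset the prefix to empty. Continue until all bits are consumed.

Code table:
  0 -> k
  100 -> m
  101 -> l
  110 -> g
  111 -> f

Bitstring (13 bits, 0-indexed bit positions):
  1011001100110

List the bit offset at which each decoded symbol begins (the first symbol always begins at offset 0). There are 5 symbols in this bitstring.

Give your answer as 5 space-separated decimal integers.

Bit 0: prefix='1' (no match yet)
Bit 1: prefix='10' (no match yet)
Bit 2: prefix='101' -> emit 'l', reset
Bit 3: prefix='1' (no match yet)
Bit 4: prefix='10' (no match yet)
Bit 5: prefix='100' -> emit 'm', reset
Bit 6: prefix='1' (no match yet)
Bit 7: prefix='11' (no match yet)
Bit 8: prefix='110' -> emit 'g', reset
Bit 9: prefix='0' -> emit 'k', reset
Bit 10: prefix='1' (no match yet)
Bit 11: prefix='11' (no match yet)
Bit 12: prefix='110' -> emit 'g', reset

Answer: 0 3 6 9 10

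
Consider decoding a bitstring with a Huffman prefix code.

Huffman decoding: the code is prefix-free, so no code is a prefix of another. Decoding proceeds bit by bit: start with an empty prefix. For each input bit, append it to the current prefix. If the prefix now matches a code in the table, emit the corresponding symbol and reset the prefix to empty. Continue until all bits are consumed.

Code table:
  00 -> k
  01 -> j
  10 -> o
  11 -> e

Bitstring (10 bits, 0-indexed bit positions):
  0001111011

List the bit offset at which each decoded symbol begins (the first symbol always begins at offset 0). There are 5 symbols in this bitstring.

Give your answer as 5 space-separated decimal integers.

Bit 0: prefix='0' (no match yet)
Bit 1: prefix='00' -> emit 'k', reset
Bit 2: prefix='0' (no match yet)
Bit 3: prefix='01' -> emit 'j', reset
Bit 4: prefix='1' (no match yet)
Bit 5: prefix='11' -> emit 'e', reset
Bit 6: prefix='1' (no match yet)
Bit 7: prefix='10' -> emit 'o', reset
Bit 8: prefix='1' (no match yet)
Bit 9: prefix='11' -> emit 'e', reset

Answer: 0 2 4 6 8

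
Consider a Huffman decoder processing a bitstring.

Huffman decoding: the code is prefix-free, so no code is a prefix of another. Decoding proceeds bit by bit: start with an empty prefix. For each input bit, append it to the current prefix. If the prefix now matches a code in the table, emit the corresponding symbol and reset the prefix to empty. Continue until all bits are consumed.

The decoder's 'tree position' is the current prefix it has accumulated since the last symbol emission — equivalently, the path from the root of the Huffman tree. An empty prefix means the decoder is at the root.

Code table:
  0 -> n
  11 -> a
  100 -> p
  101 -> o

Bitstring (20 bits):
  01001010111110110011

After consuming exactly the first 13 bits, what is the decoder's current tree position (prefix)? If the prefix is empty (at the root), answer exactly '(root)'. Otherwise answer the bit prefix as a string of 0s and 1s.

Bit 0: prefix='0' -> emit 'n', reset
Bit 1: prefix='1' (no match yet)
Bit 2: prefix='10' (no match yet)
Bit 3: prefix='100' -> emit 'p', reset
Bit 4: prefix='1' (no match yet)
Bit 5: prefix='10' (no match yet)
Bit 6: prefix='101' -> emit 'o', reset
Bit 7: prefix='0' -> emit 'n', reset
Bit 8: prefix='1' (no match yet)
Bit 9: prefix='11' -> emit 'a', reset
Bit 10: prefix='1' (no match yet)
Bit 11: prefix='11' -> emit 'a', reset
Bit 12: prefix='1' (no match yet)

Answer: 1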